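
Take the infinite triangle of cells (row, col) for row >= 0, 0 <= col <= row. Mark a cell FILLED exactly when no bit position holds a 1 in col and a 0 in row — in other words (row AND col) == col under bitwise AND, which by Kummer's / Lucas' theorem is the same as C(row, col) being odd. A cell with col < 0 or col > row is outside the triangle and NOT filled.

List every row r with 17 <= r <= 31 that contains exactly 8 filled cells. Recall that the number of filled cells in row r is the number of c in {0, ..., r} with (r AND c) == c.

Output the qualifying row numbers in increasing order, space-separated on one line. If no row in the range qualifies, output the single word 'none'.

Answer: 19 21 22 25 26 28

Derivation:
Row r has 2^popcount(r) filled cells, so we need popcount(r) = log2(8) = 3.
Scan r = 17..31 and keep those with exactly 3 one-bits:
r=17=10001 popcount=2 -> skip
r=18=10010 popcount=2 -> skip
r=19=10011 popcount=3 -> KEEP
r=20=10100 popcount=2 -> skip
r=21=10101 popcount=3 -> KEEP
r=22=10110 popcount=3 -> KEEP
r=23=10111 popcount=4 -> skip
r=24=11000 popcount=2 -> skip
r=25=11001 popcount=3 -> KEEP
r=26=11010 popcount=3 -> KEEP
r=27=11011 popcount=4 -> skip
r=28=11100 popcount=3 -> KEEP
r=29=11101 popcount=4 -> skip
r=30=11110 popcount=4 -> skip
r=31=11111 popcount=5 -> skip
Kept rows: 19 21 22 25 26 28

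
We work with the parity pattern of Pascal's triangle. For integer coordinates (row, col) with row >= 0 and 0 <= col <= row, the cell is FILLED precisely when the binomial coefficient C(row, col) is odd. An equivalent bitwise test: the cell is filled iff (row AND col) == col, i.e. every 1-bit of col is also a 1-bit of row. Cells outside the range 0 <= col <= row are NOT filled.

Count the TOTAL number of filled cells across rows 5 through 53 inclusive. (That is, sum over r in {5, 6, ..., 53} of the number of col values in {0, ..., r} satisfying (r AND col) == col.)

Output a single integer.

Answer: 454

Derivation:
r5=101 pc2: +4 =4
r6=110 pc2: +4 =8
r7=111 pc3: +8 =16
r8=1000 pc1: +2 =18
r9=1001 pc2: +4 =22
r10=1010 pc2: +4 =26
r11=1011 pc3: +8 =34
r12=1100 pc2: +4 =38
r13=1101 pc3: +8 =46
r14=1110 pc3: +8 =54
r15=1111 pc4: +16 =70
r16=10000 pc1: +2 =72
r17=10001 pc2: +4 =76
r18=10010 pc2: +4 =80
r19=10011 pc3: +8 =88
r20=10100 pc2: +4 =92
r21=10101 pc3: +8 =100
r22=10110 pc3: +8 =108
r23=10111 pc4: +16 =124
r24=11000 pc2: +4 =128
r25=11001 pc3: +8 =136
r26=11010 pc3: +8 =144
r27=11011 pc4: +16 =160
r28=11100 pc3: +8 =168
r29=11101 pc4: +16 =184
r30=11110 pc4: +16 =200
r31=11111 pc5: +32 =232
r32=100000 pc1: +2 =234
r33=100001 pc2: +4 =238
r34=100010 pc2: +4 =242
r35=100011 pc3: +8 =250
r36=100100 pc2: +4 =254
r37=100101 pc3: +8 =262
r38=100110 pc3: +8 =270
r39=100111 pc4: +16 =286
r40=101000 pc2: +4 =290
r41=101001 pc3: +8 =298
r42=101010 pc3: +8 =306
r43=101011 pc4: +16 =322
r44=101100 pc3: +8 =330
r45=101101 pc4: +16 =346
r46=101110 pc4: +16 =362
r47=101111 pc5: +32 =394
r48=110000 pc2: +4 =398
r49=110001 pc3: +8 =406
r50=110010 pc3: +8 =414
r51=110011 pc4: +16 =430
r52=110100 pc3: +8 =438
r53=110101 pc4: +16 =454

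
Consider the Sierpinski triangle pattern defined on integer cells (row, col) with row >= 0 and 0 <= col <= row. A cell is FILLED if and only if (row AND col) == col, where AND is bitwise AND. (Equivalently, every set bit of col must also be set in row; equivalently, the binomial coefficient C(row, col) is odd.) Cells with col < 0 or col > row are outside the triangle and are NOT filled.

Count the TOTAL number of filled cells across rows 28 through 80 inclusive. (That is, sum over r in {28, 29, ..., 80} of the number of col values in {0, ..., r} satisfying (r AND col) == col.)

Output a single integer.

r28=11100 pc3: +8 =8
r29=11101 pc4: +16 =24
r30=11110 pc4: +16 =40
r31=11111 pc5: +32 =72
r32=100000 pc1: +2 =74
r33=100001 pc2: +4 =78
r34=100010 pc2: +4 =82
r35=100011 pc3: +8 =90
r36=100100 pc2: +4 =94
r37=100101 pc3: +8 =102
r38=100110 pc3: +8 =110
r39=100111 pc4: +16 =126
r40=101000 pc2: +4 =130
r41=101001 pc3: +8 =138
r42=101010 pc3: +8 =146
r43=101011 pc4: +16 =162
r44=101100 pc3: +8 =170
r45=101101 pc4: +16 =186
r46=101110 pc4: +16 =202
r47=101111 pc5: +32 =234
r48=110000 pc2: +4 =238
r49=110001 pc3: +8 =246
r50=110010 pc3: +8 =254
r51=110011 pc4: +16 =270
r52=110100 pc3: +8 =278
r53=110101 pc4: +16 =294
r54=110110 pc4: +16 =310
r55=110111 pc5: +32 =342
r56=111000 pc3: +8 =350
r57=111001 pc4: +16 =366
r58=111010 pc4: +16 =382
r59=111011 pc5: +32 =414
r60=111100 pc4: +16 =430
r61=111101 pc5: +32 =462
r62=111110 pc5: +32 =494
r63=111111 pc6: +64 =558
r64=1000000 pc1: +2 =560
r65=1000001 pc2: +4 =564
r66=1000010 pc2: +4 =568
r67=1000011 pc3: +8 =576
r68=1000100 pc2: +4 =580
r69=1000101 pc3: +8 =588
r70=1000110 pc3: +8 =596
r71=1000111 pc4: +16 =612
r72=1001000 pc2: +4 =616
r73=1001001 pc3: +8 =624
r74=1001010 pc3: +8 =632
r75=1001011 pc4: +16 =648
r76=1001100 pc3: +8 =656
r77=1001101 pc4: +16 =672
r78=1001110 pc4: +16 =688
r79=1001111 pc5: +32 =720
r80=1010000 pc2: +4 =724

Answer: 724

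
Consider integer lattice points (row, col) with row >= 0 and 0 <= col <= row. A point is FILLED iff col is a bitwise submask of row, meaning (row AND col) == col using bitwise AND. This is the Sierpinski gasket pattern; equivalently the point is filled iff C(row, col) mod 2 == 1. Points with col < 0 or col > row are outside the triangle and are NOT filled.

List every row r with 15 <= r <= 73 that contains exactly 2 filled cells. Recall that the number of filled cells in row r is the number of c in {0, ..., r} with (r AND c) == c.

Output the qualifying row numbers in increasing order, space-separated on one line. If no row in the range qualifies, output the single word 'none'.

Answer: 16 32 64

Derivation:
Row r has 2^popcount(r) filled cells, so we need popcount(r) = log2(2) = 1.
Scan r = 15..73 and keep those with exactly 1 one-bits:
r=15=1111 popcount=4 -> skip
r=16=10000 popcount=1 -> KEEP
r=17=10001 popcount=2 -> skip
r=18=10010 popcount=2 -> skip
r=19=10011 popcount=3 -> skip
r=20=10100 popcount=2 -> skip
r=21=10101 popcount=3 -> skip
r=22=10110 popcount=3 -> skip
r=23=10111 popcount=4 -> skip
r=24=11000 popcount=2 -> skip
r=25=11001 popcount=3 -> skip
r=26=11010 popcount=3 -> skip
r=27=11011 popcount=4 -> skip
r=28=11100 popcount=3 -> skip
r=29=11101 popcount=4 -> skip
r=30=11110 popcount=4 -> skip
r=31=11111 popcount=5 -> skip
r=32=100000 popcount=1 -> KEEP
r=33=100001 popcount=2 -> skip
r=34=100010 popcount=2 -> skip
r=35=100011 popcount=3 -> skip
r=36=100100 popcount=2 -> skip
r=37=100101 popcount=3 -> skip
r=38=100110 popcount=3 -> skip
r=39=100111 popcount=4 -> skip
r=40=101000 popcount=2 -> skip
r=41=101001 popcount=3 -> skip
r=42=101010 popcount=3 -> skip
r=43=101011 popcount=4 -> skip
r=44=101100 popcount=3 -> skip
r=45=101101 popcount=4 -> skip
r=46=101110 popcount=4 -> skip
r=47=101111 popcount=5 -> skip
r=48=110000 popcount=2 -> skip
r=49=110001 popcount=3 -> skip
r=50=110010 popcount=3 -> skip
r=51=110011 popcount=4 -> skip
r=52=110100 popcount=3 -> skip
r=53=110101 popcount=4 -> skip
r=54=110110 popcount=4 -> skip
r=55=110111 popcount=5 -> skip
r=56=111000 popcount=3 -> skip
r=57=111001 popcount=4 -> skip
r=58=111010 popcount=4 -> skip
r=59=111011 popcount=5 -> skip
r=60=111100 popcount=4 -> skip
r=61=111101 popcount=5 -> skip
r=62=111110 popcount=5 -> skip
r=63=111111 popcount=6 -> skip
r=64=1000000 popcount=1 -> KEEP
r=65=1000001 popcount=2 -> skip
r=66=1000010 popcount=2 -> skip
r=67=1000011 popcount=3 -> skip
r=68=1000100 popcount=2 -> skip
r=69=1000101 popcount=3 -> skip
r=70=1000110 popcount=3 -> skip
r=71=1000111 popcount=4 -> skip
r=72=1001000 popcount=2 -> skip
r=73=1001001 popcount=3 -> skip
Kept rows: 16 32 64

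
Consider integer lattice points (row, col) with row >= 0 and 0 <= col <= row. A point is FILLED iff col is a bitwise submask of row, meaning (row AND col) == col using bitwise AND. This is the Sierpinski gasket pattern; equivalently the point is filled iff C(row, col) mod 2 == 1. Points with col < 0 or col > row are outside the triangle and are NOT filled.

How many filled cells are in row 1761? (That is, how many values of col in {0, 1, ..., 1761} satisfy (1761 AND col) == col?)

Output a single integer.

1761 in binary = 11011100001
popcount(1761) = number of 1-bits in 11011100001 = 6
A col c satisfies (1761 AND c) == c iff every set bit of c is also set in 1761; each of the 6 set bits of 1761 can independently be on or off in c.
count = 2^6 = 64

Answer: 64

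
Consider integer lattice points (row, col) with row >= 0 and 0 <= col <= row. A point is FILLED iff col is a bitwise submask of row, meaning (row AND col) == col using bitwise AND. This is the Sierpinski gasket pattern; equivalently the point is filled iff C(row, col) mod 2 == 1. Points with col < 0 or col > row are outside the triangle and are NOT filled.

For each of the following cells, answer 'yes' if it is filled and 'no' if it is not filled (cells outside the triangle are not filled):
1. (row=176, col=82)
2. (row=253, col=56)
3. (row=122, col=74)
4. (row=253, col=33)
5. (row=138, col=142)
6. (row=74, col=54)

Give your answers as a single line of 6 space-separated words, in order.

(176,82): row=0b10110000, col=0b1010010, row AND col = 0b10000 = 16; 16 != 82 -> empty
(253,56): row=0b11111101, col=0b111000, row AND col = 0b111000 = 56; 56 == 56 -> filled
(122,74): row=0b1111010, col=0b1001010, row AND col = 0b1001010 = 74; 74 == 74 -> filled
(253,33): row=0b11111101, col=0b100001, row AND col = 0b100001 = 33; 33 == 33 -> filled
(138,142): col outside [0, 138] -> not filled
(74,54): row=0b1001010, col=0b110110, row AND col = 0b10 = 2; 2 != 54 -> empty

Answer: no yes yes yes no no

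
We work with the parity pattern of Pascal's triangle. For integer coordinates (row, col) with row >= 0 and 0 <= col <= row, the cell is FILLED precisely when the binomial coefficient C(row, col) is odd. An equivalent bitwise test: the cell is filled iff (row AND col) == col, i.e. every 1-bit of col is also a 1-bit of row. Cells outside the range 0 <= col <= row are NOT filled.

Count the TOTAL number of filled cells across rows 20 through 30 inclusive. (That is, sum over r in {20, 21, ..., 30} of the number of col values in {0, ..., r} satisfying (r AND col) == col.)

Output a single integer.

Answer: 112

Derivation:
r20=10100 pc2: +4 =4
r21=10101 pc3: +8 =12
r22=10110 pc3: +8 =20
r23=10111 pc4: +16 =36
r24=11000 pc2: +4 =40
r25=11001 pc3: +8 =48
r26=11010 pc3: +8 =56
r27=11011 pc4: +16 =72
r28=11100 pc3: +8 =80
r29=11101 pc4: +16 =96
r30=11110 pc4: +16 =112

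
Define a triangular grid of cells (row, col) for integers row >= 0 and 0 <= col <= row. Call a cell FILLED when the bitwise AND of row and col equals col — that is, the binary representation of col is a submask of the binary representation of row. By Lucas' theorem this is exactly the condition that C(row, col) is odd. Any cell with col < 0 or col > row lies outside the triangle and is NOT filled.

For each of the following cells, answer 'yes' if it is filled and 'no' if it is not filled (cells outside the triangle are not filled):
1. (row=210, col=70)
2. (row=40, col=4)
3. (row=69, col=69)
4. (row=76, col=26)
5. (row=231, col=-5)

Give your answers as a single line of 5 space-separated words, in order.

Answer: no no yes no no

Derivation:
(210,70): row=0b11010010, col=0b1000110, row AND col = 0b1000010 = 66; 66 != 70 -> empty
(40,4): row=0b101000, col=0b100, row AND col = 0b0 = 0; 0 != 4 -> empty
(69,69): row=0b1000101, col=0b1000101, row AND col = 0b1000101 = 69; 69 == 69 -> filled
(76,26): row=0b1001100, col=0b11010, row AND col = 0b1000 = 8; 8 != 26 -> empty
(231,-5): col outside [0, 231] -> not filled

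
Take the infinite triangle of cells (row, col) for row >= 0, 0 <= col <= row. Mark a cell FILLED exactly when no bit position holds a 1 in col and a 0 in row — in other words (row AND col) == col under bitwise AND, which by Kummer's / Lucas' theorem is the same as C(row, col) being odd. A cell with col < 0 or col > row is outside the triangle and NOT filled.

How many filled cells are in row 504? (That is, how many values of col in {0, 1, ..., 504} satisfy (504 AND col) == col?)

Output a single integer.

Answer: 64

Derivation:
504 in binary = 111111000
popcount(504) = number of 1-bits in 111111000 = 6
A col c satisfies (504 AND c) == c iff every set bit of c is also set in 504; each of the 6 set bits of 504 can independently be on or off in c.
count = 2^6 = 64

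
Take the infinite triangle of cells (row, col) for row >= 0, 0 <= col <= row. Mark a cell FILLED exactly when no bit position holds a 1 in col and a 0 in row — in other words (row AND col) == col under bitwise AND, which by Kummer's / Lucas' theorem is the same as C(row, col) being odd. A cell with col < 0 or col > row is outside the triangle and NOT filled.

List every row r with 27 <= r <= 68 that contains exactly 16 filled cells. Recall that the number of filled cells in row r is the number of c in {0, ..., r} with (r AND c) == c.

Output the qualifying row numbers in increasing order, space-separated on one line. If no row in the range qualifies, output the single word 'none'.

Answer: 27 29 30 39 43 45 46 51 53 54 57 58 60

Derivation:
Row r has 2^popcount(r) filled cells, so we need popcount(r) = log2(16) = 4.
Scan r = 27..68 and keep those with exactly 4 one-bits:
r=27=11011 popcount=4 -> KEEP
r=28=11100 popcount=3 -> skip
r=29=11101 popcount=4 -> KEEP
r=30=11110 popcount=4 -> KEEP
r=31=11111 popcount=5 -> skip
r=32=100000 popcount=1 -> skip
r=33=100001 popcount=2 -> skip
r=34=100010 popcount=2 -> skip
r=35=100011 popcount=3 -> skip
r=36=100100 popcount=2 -> skip
r=37=100101 popcount=3 -> skip
r=38=100110 popcount=3 -> skip
r=39=100111 popcount=4 -> KEEP
r=40=101000 popcount=2 -> skip
r=41=101001 popcount=3 -> skip
r=42=101010 popcount=3 -> skip
r=43=101011 popcount=4 -> KEEP
r=44=101100 popcount=3 -> skip
r=45=101101 popcount=4 -> KEEP
r=46=101110 popcount=4 -> KEEP
r=47=101111 popcount=5 -> skip
r=48=110000 popcount=2 -> skip
r=49=110001 popcount=3 -> skip
r=50=110010 popcount=3 -> skip
r=51=110011 popcount=4 -> KEEP
r=52=110100 popcount=3 -> skip
r=53=110101 popcount=4 -> KEEP
r=54=110110 popcount=4 -> KEEP
r=55=110111 popcount=5 -> skip
r=56=111000 popcount=3 -> skip
r=57=111001 popcount=4 -> KEEP
r=58=111010 popcount=4 -> KEEP
r=59=111011 popcount=5 -> skip
r=60=111100 popcount=4 -> KEEP
r=61=111101 popcount=5 -> skip
r=62=111110 popcount=5 -> skip
r=63=111111 popcount=6 -> skip
r=64=1000000 popcount=1 -> skip
r=65=1000001 popcount=2 -> skip
r=66=1000010 popcount=2 -> skip
r=67=1000011 popcount=3 -> skip
r=68=1000100 popcount=2 -> skip
Kept rows: 27 29 30 39 43 45 46 51 53 54 57 58 60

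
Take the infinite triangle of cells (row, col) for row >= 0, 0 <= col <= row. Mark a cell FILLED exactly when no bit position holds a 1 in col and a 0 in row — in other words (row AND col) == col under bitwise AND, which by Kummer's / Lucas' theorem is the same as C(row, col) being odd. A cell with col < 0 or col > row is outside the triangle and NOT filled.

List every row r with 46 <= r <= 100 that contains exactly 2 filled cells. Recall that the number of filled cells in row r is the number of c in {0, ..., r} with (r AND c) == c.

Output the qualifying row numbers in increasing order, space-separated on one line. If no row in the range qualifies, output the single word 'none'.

Row r has 2^popcount(r) filled cells, so we need popcount(r) = log2(2) = 1.
Scan r = 46..100 and keep those with exactly 1 one-bits:
r=46=101110 popcount=4 -> skip
r=47=101111 popcount=5 -> skip
r=48=110000 popcount=2 -> skip
r=49=110001 popcount=3 -> skip
r=50=110010 popcount=3 -> skip
r=51=110011 popcount=4 -> skip
r=52=110100 popcount=3 -> skip
r=53=110101 popcount=4 -> skip
r=54=110110 popcount=4 -> skip
r=55=110111 popcount=5 -> skip
r=56=111000 popcount=3 -> skip
r=57=111001 popcount=4 -> skip
r=58=111010 popcount=4 -> skip
r=59=111011 popcount=5 -> skip
r=60=111100 popcount=4 -> skip
r=61=111101 popcount=5 -> skip
r=62=111110 popcount=5 -> skip
r=63=111111 popcount=6 -> skip
r=64=1000000 popcount=1 -> KEEP
r=65=1000001 popcount=2 -> skip
r=66=1000010 popcount=2 -> skip
r=67=1000011 popcount=3 -> skip
r=68=1000100 popcount=2 -> skip
r=69=1000101 popcount=3 -> skip
r=70=1000110 popcount=3 -> skip
r=71=1000111 popcount=4 -> skip
r=72=1001000 popcount=2 -> skip
r=73=1001001 popcount=3 -> skip
r=74=1001010 popcount=3 -> skip
r=75=1001011 popcount=4 -> skip
r=76=1001100 popcount=3 -> skip
r=77=1001101 popcount=4 -> skip
r=78=1001110 popcount=4 -> skip
r=79=1001111 popcount=5 -> skip
r=80=1010000 popcount=2 -> skip
r=81=1010001 popcount=3 -> skip
r=82=1010010 popcount=3 -> skip
r=83=1010011 popcount=4 -> skip
r=84=1010100 popcount=3 -> skip
r=85=1010101 popcount=4 -> skip
r=86=1010110 popcount=4 -> skip
r=87=1010111 popcount=5 -> skip
r=88=1011000 popcount=3 -> skip
r=89=1011001 popcount=4 -> skip
r=90=1011010 popcount=4 -> skip
r=91=1011011 popcount=5 -> skip
r=92=1011100 popcount=4 -> skip
r=93=1011101 popcount=5 -> skip
r=94=1011110 popcount=5 -> skip
r=95=1011111 popcount=6 -> skip
r=96=1100000 popcount=2 -> skip
r=97=1100001 popcount=3 -> skip
r=98=1100010 popcount=3 -> skip
r=99=1100011 popcount=4 -> skip
r=100=1100100 popcount=3 -> skip
Kept rows: 64

Answer: 64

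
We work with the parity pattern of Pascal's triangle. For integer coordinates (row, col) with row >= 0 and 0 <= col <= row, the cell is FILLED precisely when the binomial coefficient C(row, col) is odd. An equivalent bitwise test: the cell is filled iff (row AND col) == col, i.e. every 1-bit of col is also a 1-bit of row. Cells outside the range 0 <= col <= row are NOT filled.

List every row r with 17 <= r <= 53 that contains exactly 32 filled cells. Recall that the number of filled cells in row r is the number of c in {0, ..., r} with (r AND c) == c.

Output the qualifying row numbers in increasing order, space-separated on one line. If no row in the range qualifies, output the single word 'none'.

Row r has 2^popcount(r) filled cells, so we need popcount(r) = log2(32) = 5.
Scan r = 17..53 and keep those with exactly 5 one-bits:
r=17=10001 popcount=2 -> skip
r=18=10010 popcount=2 -> skip
r=19=10011 popcount=3 -> skip
r=20=10100 popcount=2 -> skip
r=21=10101 popcount=3 -> skip
r=22=10110 popcount=3 -> skip
r=23=10111 popcount=4 -> skip
r=24=11000 popcount=2 -> skip
r=25=11001 popcount=3 -> skip
r=26=11010 popcount=3 -> skip
r=27=11011 popcount=4 -> skip
r=28=11100 popcount=3 -> skip
r=29=11101 popcount=4 -> skip
r=30=11110 popcount=4 -> skip
r=31=11111 popcount=5 -> KEEP
r=32=100000 popcount=1 -> skip
r=33=100001 popcount=2 -> skip
r=34=100010 popcount=2 -> skip
r=35=100011 popcount=3 -> skip
r=36=100100 popcount=2 -> skip
r=37=100101 popcount=3 -> skip
r=38=100110 popcount=3 -> skip
r=39=100111 popcount=4 -> skip
r=40=101000 popcount=2 -> skip
r=41=101001 popcount=3 -> skip
r=42=101010 popcount=3 -> skip
r=43=101011 popcount=4 -> skip
r=44=101100 popcount=3 -> skip
r=45=101101 popcount=4 -> skip
r=46=101110 popcount=4 -> skip
r=47=101111 popcount=5 -> KEEP
r=48=110000 popcount=2 -> skip
r=49=110001 popcount=3 -> skip
r=50=110010 popcount=3 -> skip
r=51=110011 popcount=4 -> skip
r=52=110100 popcount=3 -> skip
r=53=110101 popcount=4 -> skip
Kept rows: 31 47

Answer: 31 47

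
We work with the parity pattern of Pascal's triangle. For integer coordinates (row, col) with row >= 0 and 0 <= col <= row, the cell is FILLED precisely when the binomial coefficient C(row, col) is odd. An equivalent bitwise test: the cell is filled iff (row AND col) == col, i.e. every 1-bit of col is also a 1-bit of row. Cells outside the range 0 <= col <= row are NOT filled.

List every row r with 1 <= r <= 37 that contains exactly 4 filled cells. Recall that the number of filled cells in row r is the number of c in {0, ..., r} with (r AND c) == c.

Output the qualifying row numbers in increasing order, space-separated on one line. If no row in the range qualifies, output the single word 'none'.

Answer: 3 5 6 9 10 12 17 18 20 24 33 34 36

Derivation:
Row r has 2^popcount(r) filled cells, so we need popcount(r) = log2(4) = 2.
Scan r = 1..37 and keep those with exactly 2 one-bits:
r=1=1 popcount=1 -> skip
r=2=10 popcount=1 -> skip
r=3=11 popcount=2 -> KEEP
r=4=100 popcount=1 -> skip
r=5=101 popcount=2 -> KEEP
r=6=110 popcount=2 -> KEEP
r=7=111 popcount=3 -> skip
r=8=1000 popcount=1 -> skip
r=9=1001 popcount=2 -> KEEP
r=10=1010 popcount=2 -> KEEP
r=11=1011 popcount=3 -> skip
r=12=1100 popcount=2 -> KEEP
r=13=1101 popcount=3 -> skip
r=14=1110 popcount=3 -> skip
r=15=1111 popcount=4 -> skip
r=16=10000 popcount=1 -> skip
r=17=10001 popcount=2 -> KEEP
r=18=10010 popcount=2 -> KEEP
r=19=10011 popcount=3 -> skip
r=20=10100 popcount=2 -> KEEP
r=21=10101 popcount=3 -> skip
r=22=10110 popcount=3 -> skip
r=23=10111 popcount=4 -> skip
r=24=11000 popcount=2 -> KEEP
r=25=11001 popcount=3 -> skip
r=26=11010 popcount=3 -> skip
r=27=11011 popcount=4 -> skip
r=28=11100 popcount=3 -> skip
r=29=11101 popcount=4 -> skip
r=30=11110 popcount=4 -> skip
r=31=11111 popcount=5 -> skip
r=32=100000 popcount=1 -> skip
r=33=100001 popcount=2 -> KEEP
r=34=100010 popcount=2 -> KEEP
r=35=100011 popcount=3 -> skip
r=36=100100 popcount=2 -> KEEP
r=37=100101 popcount=3 -> skip
Kept rows: 3 5 6 9 10 12 17 18 20 24 33 34 36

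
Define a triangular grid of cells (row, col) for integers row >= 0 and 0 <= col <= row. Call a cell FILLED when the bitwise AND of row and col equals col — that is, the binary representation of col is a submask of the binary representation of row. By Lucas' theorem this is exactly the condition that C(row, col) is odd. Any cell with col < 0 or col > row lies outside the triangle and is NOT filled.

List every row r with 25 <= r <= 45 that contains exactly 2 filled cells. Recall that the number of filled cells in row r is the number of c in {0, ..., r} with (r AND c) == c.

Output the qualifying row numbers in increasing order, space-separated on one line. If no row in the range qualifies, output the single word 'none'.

Row r has 2^popcount(r) filled cells, so we need popcount(r) = log2(2) = 1.
Scan r = 25..45 and keep those with exactly 1 one-bits:
r=25=11001 popcount=3 -> skip
r=26=11010 popcount=3 -> skip
r=27=11011 popcount=4 -> skip
r=28=11100 popcount=3 -> skip
r=29=11101 popcount=4 -> skip
r=30=11110 popcount=4 -> skip
r=31=11111 popcount=5 -> skip
r=32=100000 popcount=1 -> KEEP
r=33=100001 popcount=2 -> skip
r=34=100010 popcount=2 -> skip
r=35=100011 popcount=3 -> skip
r=36=100100 popcount=2 -> skip
r=37=100101 popcount=3 -> skip
r=38=100110 popcount=3 -> skip
r=39=100111 popcount=4 -> skip
r=40=101000 popcount=2 -> skip
r=41=101001 popcount=3 -> skip
r=42=101010 popcount=3 -> skip
r=43=101011 popcount=4 -> skip
r=44=101100 popcount=3 -> skip
r=45=101101 popcount=4 -> skip
Kept rows: 32

Answer: 32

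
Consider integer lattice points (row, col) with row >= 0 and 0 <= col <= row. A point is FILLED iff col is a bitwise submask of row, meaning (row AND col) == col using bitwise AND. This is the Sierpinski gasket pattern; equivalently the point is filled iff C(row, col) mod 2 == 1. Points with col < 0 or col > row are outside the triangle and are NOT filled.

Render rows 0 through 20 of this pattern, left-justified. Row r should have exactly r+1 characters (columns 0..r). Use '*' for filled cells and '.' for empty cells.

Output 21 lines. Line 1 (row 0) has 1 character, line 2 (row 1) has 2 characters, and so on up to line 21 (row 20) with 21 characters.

Answer: *
**
*.*
****
*...*
**..**
*.*.*.*
********
*.......*
**......**
*.*.....*.*
****....****
*...*...*...*
**..**..**..**
*.*.*.*.*.*.*.*
****************
*...............*
**..............**
*.*.............*.*
****............****
*...*...........*...*

Derivation:
r0=0: *
r1=1: **
r2=10: *.*
r3=11: ****
r4=100: *...*
r5=101: **..**
r6=110: *.*.*.*
r7=111: ********
r8=1000: *.......*
r9=1001: **......**
r10=1010: *.*.....*.*
r11=1011: ****....****
r12=1100: *...*...*...*
r13=1101: **..**..**..**
r14=1110: *.*.*.*.*.*.*.*
r15=1111: ****************
r16=10000: *...............*
r17=10001: **..............**
r18=10010: *.*.............*.*
r19=10011: ****............****
r20=10100: *...*...........*...*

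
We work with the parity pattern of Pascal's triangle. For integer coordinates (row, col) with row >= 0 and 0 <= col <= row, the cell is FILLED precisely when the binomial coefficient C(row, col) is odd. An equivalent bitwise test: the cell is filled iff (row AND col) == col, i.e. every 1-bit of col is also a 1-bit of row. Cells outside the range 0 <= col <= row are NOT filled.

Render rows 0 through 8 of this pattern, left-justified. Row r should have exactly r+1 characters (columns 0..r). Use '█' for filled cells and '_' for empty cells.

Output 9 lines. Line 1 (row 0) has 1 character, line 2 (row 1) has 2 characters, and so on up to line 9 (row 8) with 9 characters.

Answer: █
██
█_█
████
█___█
██__██
█_█_█_█
████████
█_______█

Derivation:
r0=0: █
r1=1: ██
r2=10: █_█
r3=11: ████
r4=100: █___█
r5=101: ██__██
r6=110: █_█_█_█
r7=111: ████████
r8=1000: █_______█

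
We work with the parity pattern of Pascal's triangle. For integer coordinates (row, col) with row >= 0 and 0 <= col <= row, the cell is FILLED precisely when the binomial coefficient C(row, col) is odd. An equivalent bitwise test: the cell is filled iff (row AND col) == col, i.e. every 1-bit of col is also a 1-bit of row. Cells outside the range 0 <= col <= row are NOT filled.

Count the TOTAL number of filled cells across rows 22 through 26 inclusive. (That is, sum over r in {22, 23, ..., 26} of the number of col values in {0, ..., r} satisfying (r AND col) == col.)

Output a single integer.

Answer: 44

Derivation:
r22=10110 pc3: +8 =8
r23=10111 pc4: +16 =24
r24=11000 pc2: +4 =28
r25=11001 pc3: +8 =36
r26=11010 pc3: +8 =44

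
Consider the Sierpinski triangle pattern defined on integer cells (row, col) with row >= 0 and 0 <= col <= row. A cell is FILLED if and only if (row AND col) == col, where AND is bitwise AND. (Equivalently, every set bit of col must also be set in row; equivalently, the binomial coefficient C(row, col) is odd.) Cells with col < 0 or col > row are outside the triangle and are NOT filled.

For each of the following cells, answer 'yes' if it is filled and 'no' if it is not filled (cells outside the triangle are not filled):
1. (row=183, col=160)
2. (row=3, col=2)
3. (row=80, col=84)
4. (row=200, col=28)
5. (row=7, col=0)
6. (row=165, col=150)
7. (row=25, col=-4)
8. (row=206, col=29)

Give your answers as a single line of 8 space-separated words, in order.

(183,160): row=0b10110111, col=0b10100000, row AND col = 0b10100000 = 160; 160 == 160 -> filled
(3,2): row=0b11, col=0b10, row AND col = 0b10 = 2; 2 == 2 -> filled
(80,84): col outside [0, 80] -> not filled
(200,28): row=0b11001000, col=0b11100, row AND col = 0b1000 = 8; 8 != 28 -> empty
(7,0): row=0b111, col=0b0, row AND col = 0b0 = 0; 0 == 0 -> filled
(165,150): row=0b10100101, col=0b10010110, row AND col = 0b10000100 = 132; 132 != 150 -> empty
(25,-4): col outside [0, 25] -> not filled
(206,29): row=0b11001110, col=0b11101, row AND col = 0b1100 = 12; 12 != 29 -> empty

Answer: yes yes no no yes no no no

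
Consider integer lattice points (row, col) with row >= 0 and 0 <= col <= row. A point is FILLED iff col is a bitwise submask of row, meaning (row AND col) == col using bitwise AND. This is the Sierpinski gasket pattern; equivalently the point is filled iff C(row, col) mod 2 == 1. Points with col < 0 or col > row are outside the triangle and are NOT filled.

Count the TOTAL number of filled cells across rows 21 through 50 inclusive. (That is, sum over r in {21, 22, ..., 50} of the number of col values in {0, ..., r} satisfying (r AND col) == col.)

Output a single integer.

r21=10101 pc3: +8 =8
r22=10110 pc3: +8 =16
r23=10111 pc4: +16 =32
r24=11000 pc2: +4 =36
r25=11001 pc3: +8 =44
r26=11010 pc3: +8 =52
r27=11011 pc4: +16 =68
r28=11100 pc3: +8 =76
r29=11101 pc4: +16 =92
r30=11110 pc4: +16 =108
r31=11111 pc5: +32 =140
r32=100000 pc1: +2 =142
r33=100001 pc2: +4 =146
r34=100010 pc2: +4 =150
r35=100011 pc3: +8 =158
r36=100100 pc2: +4 =162
r37=100101 pc3: +8 =170
r38=100110 pc3: +8 =178
r39=100111 pc4: +16 =194
r40=101000 pc2: +4 =198
r41=101001 pc3: +8 =206
r42=101010 pc3: +8 =214
r43=101011 pc4: +16 =230
r44=101100 pc3: +8 =238
r45=101101 pc4: +16 =254
r46=101110 pc4: +16 =270
r47=101111 pc5: +32 =302
r48=110000 pc2: +4 =306
r49=110001 pc3: +8 =314
r50=110010 pc3: +8 =322

Answer: 322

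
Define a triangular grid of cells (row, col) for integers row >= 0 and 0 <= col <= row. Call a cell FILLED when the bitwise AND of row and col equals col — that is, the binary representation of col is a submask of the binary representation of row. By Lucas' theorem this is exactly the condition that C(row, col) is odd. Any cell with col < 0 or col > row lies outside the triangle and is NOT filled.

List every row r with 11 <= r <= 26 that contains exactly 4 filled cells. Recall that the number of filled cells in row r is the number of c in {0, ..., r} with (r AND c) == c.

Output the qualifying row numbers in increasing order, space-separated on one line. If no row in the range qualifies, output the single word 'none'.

Answer: 12 17 18 20 24

Derivation:
Row r has 2^popcount(r) filled cells, so we need popcount(r) = log2(4) = 2.
Scan r = 11..26 and keep those with exactly 2 one-bits:
r=11=1011 popcount=3 -> skip
r=12=1100 popcount=2 -> KEEP
r=13=1101 popcount=3 -> skip
r=14=1110 popcount=3 -> skip
r=15=1111 popcount=4 -> skip
r=16=10000 popcount=1 -> skip
r=17=10001 popcount=2 -> KEEP
r=18=10010 popcount=2 -> KEEP
r=19=10011 popcount=3 -> skip
r=20=10100 popcount=2 -> KEEP
r=21=10101 popcount=3 -> skip
r=22=10110 popcount=3 -> skip
r=23=10111 popcount=4 -> skip
r=24=11000 popcount=2 -> KEEP
r=25=11001 popcount=3 -> skip
r=26=11010 popcount=3 -> skip
Kept rows: 12 17 18 20 24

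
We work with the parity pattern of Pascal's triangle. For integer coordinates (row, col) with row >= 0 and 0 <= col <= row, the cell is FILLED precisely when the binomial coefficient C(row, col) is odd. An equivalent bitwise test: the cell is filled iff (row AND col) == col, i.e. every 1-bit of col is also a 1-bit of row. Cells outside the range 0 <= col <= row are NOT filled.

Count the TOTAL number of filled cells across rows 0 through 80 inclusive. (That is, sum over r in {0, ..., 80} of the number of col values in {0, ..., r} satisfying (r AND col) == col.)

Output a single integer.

r0=0 pc0: +1 =1
r1=1 pc1: +2 =3
r2=10 pc1: +2 =5
r3=11 pc2: +4 =9
r4=100 pc1: +2 =11
r5=101 pc2: +4 =15
r6=110 pc2: +4 =19
r7=111 pc3: +8 =27
r8=1000 pc1: +2 =29
r9=1001 pc2: +4 =33
r10=1010 pc2: +4 =37
r11=1011 pc3: +8 =45
r12=1100 pc2: +4 =49
r13=1101 pc3: +8 =57
r14=1110 pc3: +8 =65
r15=1111 pc4: +16 =81
r16=10000 pc1: +2 =83
r17=10001 pc2: +4 =87
r18=10010 pc2: +4 =91
r19=10011 pc3: +8 =99
r20=10100 pc2: +4 =103
r21=10101 pc3: +8 =111
r22=10110 pc3: +8 =119
r23=10111 pc4: +16 =135
r24=11000 pc2: +4 =139
r25=11001 pc3: +8 =147
r26=11010 pc3: +8 =155
r27=11011 pc4: +16 =171
r28=11100 pc3: +8 =179
r29=11101 pc4: +16 =195
r30=11110 pc4: +16 =211
r31=11111 pc5: +32 =243
r32=100000 pc1: +2 =245
r33=100001 pc2: +4 =249
r34=100010 pc2: +4 =253
r35=100011 pc3: +8 =261
r36=100100 pc2: +4 =265
r37=100101 pc3: +8 =273
r38=100110 pc3: +8 =281
r39=100111 pc4: +16 =297
r40=101000 pc2: +4 =301
r41=101001 pc3: +8 =309
r42=101010 pc3: +8 =317
r43=101011 pc4: +16 =333
r44=101100 pc3: +8 =341
r45=101101 pc4: +16 =357
r46=101110 pc4: +16 =373
r47=101111 pc5: +32 =405
r48=110000 pc2: +4 =409
r49=110001 pc3: +8 =417
r50=110010 pc3: +8 =425
r51=110011 pc4: +16 =441
r52=110100 pc3: +8 =449
r53=110101 pc4: +16 =465
r54=110110 pc4: +16 =481
r55=110111 pc5: +32 =513
r56=111000 pc3: +8 =521
r57=111001 pc4: +16 =537
r58=111010 pc4: +16 =553
r59=111011 pc5: +32 =585
r60=111100 pc4: +16 =601
r61=111101 pc5: +32 =633
r62=111110 pc5: +32 =665
r63=111111 pc6: +64 =729
r64=1000000 pc1: +2 =731
r65=1000001 pc2: +4 =735
r66=1000010 pc2: +4 =739
r67=1000011 pc3: +8 =747
r68=1000100 pc2: +4 =751
r69=1000101 pc3: +8 =759
r70=1000110 pc3: +8 =767
r71=1000111 pc4: +16 =783
r72=1001000 pc2: +4 =787
r73=1001001 pc3: +8 =795
r74=1001010 pc3: +8 =803
r75=1001011 pc4: +16 =819
r76=1001100 pc3: +8 =827
r77=1001101 pc4: +16 =843
r78=1001110 pc4: +16 =859
r79=1001111 pc5: +32 =891
r80=1010000 pc2: +4 =895

Answer: 895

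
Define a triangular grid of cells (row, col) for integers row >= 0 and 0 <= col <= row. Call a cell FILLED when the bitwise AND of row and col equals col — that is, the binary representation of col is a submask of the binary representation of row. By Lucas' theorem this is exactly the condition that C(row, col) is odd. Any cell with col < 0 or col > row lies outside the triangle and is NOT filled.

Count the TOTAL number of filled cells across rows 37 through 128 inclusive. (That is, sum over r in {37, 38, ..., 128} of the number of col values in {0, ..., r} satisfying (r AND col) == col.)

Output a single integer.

Answer: 1924

Derivation:
r37=100101 pc3: +8 =8
r38=100110 pc3: +8 =16
r39=100111 pc4: +16 =32
r40=101000 pc2: +4 =36
r41=101001 pc3: +8 =44
r42=101010 pc3: +8 =52
r43=101011 pc4: +16 =68
r44=101100 pc3: +8 =76
r45=101101 pc4: +16 =92
r46=101110 pc4: +16 =108
r47=101111 pc5: +32 =140
r48=110000 pc2: +4 =144
r49=110001 pc3: +8 =152
r50=110010 pc3: +8 =160
r51=110011 pc4: +16 =176
r52=110100 pc3: +8 =184
r53=110101 pc4: +16 =200
r54=110110 pc4: +16 =216
r55=110111 pc5: +32 =248
r56=111000 pc3: +8 =256
r57=111001 pc4: +16 =272
r58=111010 pc4: +16 =288
r59=111011 pc5: +32 =320
r60=111100 pc4: +16 =336
r61=111101 pc5: +32 =368
r62=111110 pc5: +32 =400
r63=111111 pc6: +64 =464
r64=1000000 pc1: +2 =466
r65=1000001 pc2: +4 =470
r66=1000010 pc2: +4 =474
r67=1000011 pc3: +8 =482
r68=1000100 pc2: +4 =486
r69=1000101 pc3: +8 =494
r70=1000110 pc3: +8 =502
r71=1000111 pc4: +16 =518
r72=1001000 pc2: +4 =522
r73=1001001 pc3: +8 =530
r74=1001010 pc3: +8 =538
r75=1001011 pc4: +16 =554
r76=1001100 pc3: +8 =562
r77=1001101 pc4: +16 =578
r78=1001110 pc4: +16 =594
r79=1001111 pc5: +32 =626
r80=1010000 pc2: +4 =630
r81=1010001 pc3: +8 =638
r82=1010010 pc3: +8 =646
r83=1010011 pc4: +16 =662
r84=1010100 pc3: +8 =670
r85=1010101 pc4: +16 =686
r86=1010110 pc4: +16 =702
r87=1010111 pc5: +32 =734
r88=1011000 pc3: +8 =742
r89=1011001 pc4: +16 =758
r90=1011010 pc4: +16 =774
r91=1011011 pc5: +32 =806
r92=1011100 pc4: +16 =822
r93=1011101 pc5: +32 =854
r94=1011110 pc5: +32 =886
r95=1011111 pc6: +64 =950
r96=1100000 pc2: +4 =954
r97=1100001 pc3: +8 =962
r98=1100010 pc3: +8 =970
r99=1100011 pc4: +16 =986
r100=1100100 pc3: +8 =994
r101=1100101 pc4: +16 =1010
r102=1100110 pc4: +16 =1026
r103=1100111 pc5: +32 =1058
r104=1101000 pc3: +8 =1066
r105=1101001 pc4: +16 =1082
r106=1101010 pc4: +16 =1098
r107=1101011 pc5: +32 =1130
r108=1101100 pc4: +16 =1146
r109=1101101 pc5: +32 =1178
r110=1101110 pc5: +32 =1210
r111=1101111 pc6: +64 =1274
r112=1110000 pc3: +8 =1282
r113=1110001 pc4: +16 =1298
r114=1110010 pc4: +16 =1314
r115=1110011 pc5: +32 =1346
r116=1110100 pc4: +16 =1362
r117=1110101 pc5: +32 =1394
r118=1110110 pc5: +32 =1426
r119=1110111 pc6: +64 =1490
r120=1111000 pc4: +16 =1506
r121=1111001 pc5: +32 =1538
r122=1111010 pc5: +32 =1570
r123=1111011 pc6: +64 =1634
r124=1111100 pc5: +32 =1666
r125=1111101 pc6: +64 =1730
r126=1111110 pc6: +64 =1794
r127=1111111 pc7: +128 =1922
r128=10000000 pc1: +2 =1924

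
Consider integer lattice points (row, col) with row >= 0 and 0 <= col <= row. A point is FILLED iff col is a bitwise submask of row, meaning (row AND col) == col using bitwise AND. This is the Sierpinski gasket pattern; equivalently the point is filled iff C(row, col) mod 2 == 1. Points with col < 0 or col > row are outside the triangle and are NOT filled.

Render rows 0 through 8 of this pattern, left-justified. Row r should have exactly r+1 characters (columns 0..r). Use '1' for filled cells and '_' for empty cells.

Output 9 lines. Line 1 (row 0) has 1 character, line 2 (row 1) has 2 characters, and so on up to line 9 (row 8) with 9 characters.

Answer: 1
11
1_1
1111
1___1
11__11
1_1_1_1
11111111
1_______1

Derivation:
r0=0: 1
r1=1: 11
r2=10: 1_1
r3=11: 1111
r4=100: 1___1
r5=101: 11__11
r6=110: 1_1_1_1
r7=111: 11111111
r8=1000: 1_______1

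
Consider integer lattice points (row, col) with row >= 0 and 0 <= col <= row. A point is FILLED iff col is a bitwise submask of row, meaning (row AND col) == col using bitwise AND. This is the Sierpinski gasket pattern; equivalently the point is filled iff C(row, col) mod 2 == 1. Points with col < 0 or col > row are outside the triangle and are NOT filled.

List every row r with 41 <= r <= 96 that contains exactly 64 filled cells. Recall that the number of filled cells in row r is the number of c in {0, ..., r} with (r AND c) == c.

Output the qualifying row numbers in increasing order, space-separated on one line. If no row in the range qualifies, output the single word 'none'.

Answer: 63 95

Derivation:
Row r has 2^popcount(r) filled cells, so we need popcount(r) = log2(64) = 6.
Scan r = 41..96 and keep those with exactly 6 one-bits:
r=41=101001 popcount=3 -> skip
r=42=101010 popcount=3 -> skip
r=43=101011 popcount=4 -> skip
r=44=101100 popcount=3 -> skip
r=45=101101 popcount=4 -> skip
r=46=101110 popcount=4 -> skip
r=47=101111 popcount=5 -> skip
r=48=110000 popcount=2 -> skip
r=49=110001 popcount=3 -> skip
r=50=110010 popcount=3 -> skip
r=51=110011 popcount=4 -> skip
r=52=110100 popcount=3 -> skip
r=53=110101 popcount=4 -> skip
r=54=110110 popcount=4 -> skip
r=55=110111 popcount=5 -> skip
r=56=111000 popcount=3 -> skip
r=57=111001 popcount=4 -> skip
r=58=111010 popcount=4 -> skip
r=59=111011 popcount=5 -> skip
r=60=111100 popcount=4 -> skip
r=61=111101 popcount=5 -> skip
r=62=111110 popcount=5 -> skip
r=63=111111 popcount=6 -> KEEP
r=64=1000000 popcount=1 -> skip
r=65=1000001 popcount=2 -> skip
r=66=1000010 popcount=2 -> skip
r=67=1000011 popcount=3 -> skip
r=68=1000100 popcount=2 -> skip
r=69=1000101 popcount=3 -> skip
r=70=1000110 popcount=3 -> skip
r=71=1000111 popcount=4 -> skip
r=72=1001000 popcount=2 -> skip
r=73=1001001 popcount=3 -> skip
r=74=1001010 popcount=3 -> skip
r=75=1001011 popcount=4 -> skip
r=76=1001100 popcount=3 -> skip
r=77=1001101 popcount=4 -> skip
r=78=1001110 popcount=4 -> skip
r=79=1001111 popcount=5 -> skip
r=80=1010000 popcount=2 -> skip
r=81=1010001 popcount=3 -> skip
r=82=1010010 popcount=3 -> skip
r=83=1010011 popcount=4 -> skip
r=84=1010100 popcount=3 -> skip
r=85=1010101 popcount=4 -> skip
r=86=1010110 popcount=4 -> skip
r=87=1010111 popcount=5 -> skip
r=88=1011000 popcount=3 -> skip
r=89=1011001 popcount=4 -> skip
r=90=1011010 popcount=4 -> skip
r=91=1011011 popcount=5 -> skip
r=92=1011100 popcount=4 -> skip
r=93=1011101 popcount=5 -> skip
r=94=1011110 popcount=5 -> skip
r=95=1011111 popcount=6 -> KEEP
r=96=1100000 popcount=2 -> skip
Kept rows: 63 95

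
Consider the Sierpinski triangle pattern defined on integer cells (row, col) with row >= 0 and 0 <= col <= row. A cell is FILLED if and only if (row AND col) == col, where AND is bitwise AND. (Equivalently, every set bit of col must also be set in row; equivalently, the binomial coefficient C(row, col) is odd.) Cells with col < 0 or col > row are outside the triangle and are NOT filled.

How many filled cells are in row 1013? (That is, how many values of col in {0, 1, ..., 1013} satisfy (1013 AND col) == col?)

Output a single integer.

Answer: 256

Derivation:
1013 in binary = 1111110101
popcount(1013) = number of 1-bits in 1111110101 = 8
A col c satisfies (1013 AND c) == c iff every set bit of c is also set in 1013; each of the 8 set bits of 1013 can independently be on or off in c.
count = 2^8 = 256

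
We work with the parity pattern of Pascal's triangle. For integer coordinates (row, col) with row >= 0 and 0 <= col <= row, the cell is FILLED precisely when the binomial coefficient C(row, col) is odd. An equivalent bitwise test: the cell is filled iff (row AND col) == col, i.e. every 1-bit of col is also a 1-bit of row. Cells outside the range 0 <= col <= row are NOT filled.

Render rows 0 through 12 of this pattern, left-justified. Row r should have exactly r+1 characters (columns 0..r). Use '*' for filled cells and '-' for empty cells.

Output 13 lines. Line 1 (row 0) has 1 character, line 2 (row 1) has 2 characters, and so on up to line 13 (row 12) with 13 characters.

Answer: *
**
*-*
****
*---*
**--**
*-*-*-*
********
*-------*
**------**
*-*-----*-*
****----****
*---*---*---*

Derivation:
r0=0: *
r1=1: **
r2=10: *-*
r3=11: ****
r4=100: *---*
r5=101: **--**
r6=110: *-*-*-*
r7=111: ********
r8=1000: *-------*
r9=1001: **------**
r10=1010: *-*-----*-*
r11=1011: ****----****
r12=1100: *---*---*---*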